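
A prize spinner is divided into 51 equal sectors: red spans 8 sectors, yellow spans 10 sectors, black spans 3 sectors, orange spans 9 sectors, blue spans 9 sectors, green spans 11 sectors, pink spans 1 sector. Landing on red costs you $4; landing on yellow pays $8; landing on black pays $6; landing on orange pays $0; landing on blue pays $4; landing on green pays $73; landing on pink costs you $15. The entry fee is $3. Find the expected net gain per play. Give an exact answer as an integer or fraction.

E[payout] = (8/51)·(-4) + (10/51)·8 + (3/51)·6 + (9/51)·0 + (9/51)·4 + (11/51)·73 + (1/51)·(-15) = 890/51
Expected profit = 890/51 − 3 = 737/51

737/51 dollars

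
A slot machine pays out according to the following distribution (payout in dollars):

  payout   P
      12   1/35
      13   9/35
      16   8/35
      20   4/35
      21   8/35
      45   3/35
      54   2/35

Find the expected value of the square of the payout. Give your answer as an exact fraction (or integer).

E[X²] = (1/35)·144 + (9/35)·169 + (8/35)·256 + (4/35)·400 + (8/35)·441 + (3/35)·2025 + (2/35)·2916
     = 2964/5

2964/5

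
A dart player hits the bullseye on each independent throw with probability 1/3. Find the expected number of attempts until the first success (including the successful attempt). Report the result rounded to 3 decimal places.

3.000

For a geometric distribution, E[trials] = 1/p = 1/(1/3) = 3.
≈ 3.000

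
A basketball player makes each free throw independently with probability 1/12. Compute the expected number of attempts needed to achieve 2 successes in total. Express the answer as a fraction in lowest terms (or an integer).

24

By linearity (sum of 2 independent geometric waits), E[trials] = 2/p = 2/(1/12) = 24.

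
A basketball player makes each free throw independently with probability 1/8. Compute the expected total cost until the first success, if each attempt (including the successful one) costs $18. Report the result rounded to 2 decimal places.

$144.00

E[#attempts] = 1/p = 8; E[cost] = 18·8 = 144.
≈ 144.00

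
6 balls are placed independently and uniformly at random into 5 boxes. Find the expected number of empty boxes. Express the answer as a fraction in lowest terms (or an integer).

4096/3125

Let Xⱼ=1 if box j is empty. P(Xⱼ=1) = ((5-1)/5)^6 = 4096/15625.
By linearity, E[#empty] = 5·4096/15625 = 4096/3125.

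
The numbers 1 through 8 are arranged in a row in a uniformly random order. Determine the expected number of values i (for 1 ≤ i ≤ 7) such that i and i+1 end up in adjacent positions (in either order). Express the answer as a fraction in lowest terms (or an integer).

7/4

For each i ∈ {1,…,7}, let Xᵢ = 1 if i and i+1 are adjacent. P(Xᵢ=1) = 2·(8−1)!/8! = 2/8.
By linearity, E[ΣXᵢ] = (7)·(2/8) = 7/4.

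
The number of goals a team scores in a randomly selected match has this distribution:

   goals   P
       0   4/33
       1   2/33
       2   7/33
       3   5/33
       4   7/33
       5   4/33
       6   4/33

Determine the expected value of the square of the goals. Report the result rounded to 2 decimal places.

E[X²] = (4/33)·0 + (2/33)·1 + (7/33)·4 + (5/33)·9 + (7/33)·16 + (4/33)·25 + (4/33)·36
     = 431/33 ≈ 13.06

13.06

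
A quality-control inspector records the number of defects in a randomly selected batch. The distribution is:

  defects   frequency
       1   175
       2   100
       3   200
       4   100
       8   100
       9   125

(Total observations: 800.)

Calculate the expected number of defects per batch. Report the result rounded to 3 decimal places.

Total = 800, so P(defects=1) = 175/800, etc.
E[X] = (7/32)·1 + (1/8)·2 + (1/4)·3 + (1/8)·4 + (1/8)·8 + (5/32)·9
     = 33/8 ≈ 4.125

4.125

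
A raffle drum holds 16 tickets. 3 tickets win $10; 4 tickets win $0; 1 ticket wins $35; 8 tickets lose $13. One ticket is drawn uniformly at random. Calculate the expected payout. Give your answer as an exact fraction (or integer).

-39/16 dollars

E[payout] = (3/16)·10 + (4/16)·0 + (1/16)·35 + (8/16)·(-13) = -39/16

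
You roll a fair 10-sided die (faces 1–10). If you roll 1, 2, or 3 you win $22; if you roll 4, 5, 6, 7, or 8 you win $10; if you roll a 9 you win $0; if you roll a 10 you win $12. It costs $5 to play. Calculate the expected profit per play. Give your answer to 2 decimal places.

$7.80

E[payout] = (1/10)·0 + (1/2)·10 + (1/10)·12 + (3/10)·22 = 64/5
Expected profit = 64/5 − 5 = 39/5 ≈ $7.80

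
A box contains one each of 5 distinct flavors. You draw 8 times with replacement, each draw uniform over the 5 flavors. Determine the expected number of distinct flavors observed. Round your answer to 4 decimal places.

Let Xⱼ=1 if type j appears at least once. P(Xⱼ=1) = 1 − ((5−1)/5)^8 = 325089/390625.
E[#distinct] = 5·325089/390625 = 325089/78125.
≈ 4.1611

4.1611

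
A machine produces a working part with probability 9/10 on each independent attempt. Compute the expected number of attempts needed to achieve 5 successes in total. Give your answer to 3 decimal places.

By linearity (sum of 5 independent geometric waits), E[trials] = 5/p = 5/(9/10) = 50/9.
≈ 5.556

5.556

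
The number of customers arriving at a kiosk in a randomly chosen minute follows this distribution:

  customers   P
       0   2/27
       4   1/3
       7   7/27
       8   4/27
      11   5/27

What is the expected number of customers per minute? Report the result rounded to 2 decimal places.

6.37

E[X] = (2/27)·0 + (1/3)·4 + (7/27)·7 + (4/27)·8 + (5/27)·11
     = 172/27 ≈ 6.37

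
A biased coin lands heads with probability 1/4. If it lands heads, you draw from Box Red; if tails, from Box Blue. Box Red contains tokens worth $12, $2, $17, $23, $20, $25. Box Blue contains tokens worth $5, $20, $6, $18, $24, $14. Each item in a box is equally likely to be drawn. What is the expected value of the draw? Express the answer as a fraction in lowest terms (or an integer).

E[X | Box Red] = (12 + 2 + 17 + 23 + 20 + 25)/6 = 33/2
E[X | Box Blue] = (5 + 20 + 6 + 18 + 24 + 14)/6 = 29/2
E[X] = (1/4)·33/2 + (3/4)·29/2 = 15

$15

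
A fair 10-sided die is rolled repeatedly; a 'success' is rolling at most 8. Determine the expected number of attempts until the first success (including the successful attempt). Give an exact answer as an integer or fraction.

For a geometric distribution, E[trials] = 1/p = 1/(4/5) = 5/4.

5/4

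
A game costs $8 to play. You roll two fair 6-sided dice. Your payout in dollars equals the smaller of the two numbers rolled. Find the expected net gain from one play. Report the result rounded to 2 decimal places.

-$5.47

Distribution of the smaller of the two numbers rolled: 1 w.p. 11/36, 2 w.p. 1/4, 3 w.p. 7/36, 4 w.p. 5/36, 5 w.p. 1/12, 6 w.p. 1/36
E[payout] = (11/36)·1 + (1/4)·2 + (7/36)·3 + (5/36)·4 + (1/12)·5 + (1/36)·6 = 91/36
Expected profit = 91/36 − 8 = -197/36 ≈ -$5.47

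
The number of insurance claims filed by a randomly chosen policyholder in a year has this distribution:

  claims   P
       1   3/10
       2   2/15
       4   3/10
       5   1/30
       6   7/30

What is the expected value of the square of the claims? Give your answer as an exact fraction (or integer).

223/15

E[X²] = (3/10)·1 + (2/15)·4 + (3/10)·16 + (1/30)·25 + (7/30)·36
     = 223/15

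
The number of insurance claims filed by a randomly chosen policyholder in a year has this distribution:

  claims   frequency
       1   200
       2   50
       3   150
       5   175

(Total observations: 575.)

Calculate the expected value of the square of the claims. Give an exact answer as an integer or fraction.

245/23

Total = 575, so P(claims=1) = 200/575, etc.
E[X²] = (8/23)·1 + (2/23)·4 + (6/23)·9 + (7/23)·25
     = 245/23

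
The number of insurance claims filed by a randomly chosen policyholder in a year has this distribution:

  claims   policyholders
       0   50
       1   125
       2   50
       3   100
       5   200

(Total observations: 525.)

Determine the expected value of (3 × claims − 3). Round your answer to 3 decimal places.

Total = 525, so P(claims=0) = 50/525, etc.
E[3x-3] = (2/21)·(-3) + (5/21)·0 + (2/21)·3 + (4/21)·6 + (8/21)·12
     = 40/7 ≈ 5.714

5.714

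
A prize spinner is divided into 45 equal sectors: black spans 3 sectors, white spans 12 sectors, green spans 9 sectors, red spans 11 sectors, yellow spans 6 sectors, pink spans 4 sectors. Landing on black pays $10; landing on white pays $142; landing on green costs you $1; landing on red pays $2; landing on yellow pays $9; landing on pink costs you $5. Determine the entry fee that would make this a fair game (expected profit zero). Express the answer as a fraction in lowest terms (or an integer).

1781/45 dollars

E[payout] = (3/45)·10 + (12/45)·142 + (9/45)·(-1) + (11/45)·2 + (6/45)·9 + (4/45)·(-5) = 1781/45
Fair fee = E[payout] = 1781/45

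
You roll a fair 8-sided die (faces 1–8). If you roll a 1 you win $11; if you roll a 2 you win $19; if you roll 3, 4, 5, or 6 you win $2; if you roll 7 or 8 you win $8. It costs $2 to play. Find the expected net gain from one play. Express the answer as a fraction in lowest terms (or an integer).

E[payout] = (1/2)·2 + (1/4)·8 + (1/8)·11 + (1/8)·19 = 27/4
Expected profit = 27/4 − 2 = 19/4

19/4 dollars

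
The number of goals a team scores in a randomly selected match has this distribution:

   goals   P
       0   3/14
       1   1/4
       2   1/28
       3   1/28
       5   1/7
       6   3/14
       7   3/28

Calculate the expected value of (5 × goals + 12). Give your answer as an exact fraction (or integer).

E[5x+12] = (3/14)·12 + (1/4)·17 + (1/28)·22 + (1/28)·27 + (1/7)·37 + (3/14)·42 + (3/28)·47
     = 781/28

781/28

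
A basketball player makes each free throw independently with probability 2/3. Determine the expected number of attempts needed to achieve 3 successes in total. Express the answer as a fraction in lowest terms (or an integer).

By linearity (sum of 3 independent geometric waits), E[trials] = 3/p = 3/(2/3) = 9/2.

9/2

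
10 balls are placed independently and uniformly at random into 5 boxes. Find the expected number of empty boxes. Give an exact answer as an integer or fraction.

1048576/1953125

Let Xⱼ=1 if box j is empty. P(Xⱼ=1) = ((5-1)/5)^10 = 1048576/9765625.
By linearity, E[#empty] = 5·1048576/9765625 = 1048576/1953125.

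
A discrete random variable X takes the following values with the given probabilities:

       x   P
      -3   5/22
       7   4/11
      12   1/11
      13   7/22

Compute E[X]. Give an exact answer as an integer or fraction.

78/11

E[X] = (5/22)·(-3) + (4/11)·7 + (1/11)·12 + (7/22)·13
     = 78/11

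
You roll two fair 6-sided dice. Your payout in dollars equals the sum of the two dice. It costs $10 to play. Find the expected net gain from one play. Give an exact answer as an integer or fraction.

Distribution of the sum of the two dice: 2 w.p. 1/36, 3 w.p. 1/18, 4 w.p. 1/12, 5 w.p. 1/9, 6 w.p. 5/36, 7 w.p. 1/6, …
E[payout] = (1/36)·2 + (1/18)·3 + (1/12)·4 + (1/9)·5 + (5/36)·6 + (1/6)·7 + (5/36)·8 + (1/9)·9 + (1/12)·10 + (1/18)·11 + (1/36)·12 = 7
Expected profit = 7 − 10 = -3

-$3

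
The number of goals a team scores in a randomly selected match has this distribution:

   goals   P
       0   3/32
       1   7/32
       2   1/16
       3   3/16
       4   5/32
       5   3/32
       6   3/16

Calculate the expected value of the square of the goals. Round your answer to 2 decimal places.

E[X²] = (3/32)·0 + (7/32)·1 + (1/16)·4 + (3/16)·9 + (5/32)·16 + (3/32)·25 + (3/16)·36
     = 55/4 ≈ 13.75

13.75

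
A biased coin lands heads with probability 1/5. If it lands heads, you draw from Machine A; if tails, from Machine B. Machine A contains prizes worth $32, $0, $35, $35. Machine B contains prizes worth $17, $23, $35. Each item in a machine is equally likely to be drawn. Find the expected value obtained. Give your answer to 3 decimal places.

E[X | Machine A] = (32 + 0 + 35 + 35)/4 = 51/2
E[X | Machine B] = (17 + 23 + 35)/3 = 25
E[X] = (1/5)·51/2 + (4/5)·25 = 251/10 ≈ 25.100

$25.100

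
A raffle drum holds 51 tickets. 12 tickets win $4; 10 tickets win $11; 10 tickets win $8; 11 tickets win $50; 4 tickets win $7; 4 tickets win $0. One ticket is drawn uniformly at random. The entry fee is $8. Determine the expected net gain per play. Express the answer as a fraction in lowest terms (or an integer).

$8

E[payout] = (12/51)·4 + (10/51)·11 + (10/51)·8 + (11/51)·50 + (4/51)·7 + (4/51)·0 = 16
Expected profit = 16 − 8 = 8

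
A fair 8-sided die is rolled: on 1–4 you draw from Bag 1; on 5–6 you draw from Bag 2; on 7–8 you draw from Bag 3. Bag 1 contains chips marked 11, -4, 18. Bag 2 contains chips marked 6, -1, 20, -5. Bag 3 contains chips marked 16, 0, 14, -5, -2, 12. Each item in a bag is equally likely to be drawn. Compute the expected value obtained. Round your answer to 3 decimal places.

E[X | Bag 1] = (11 − 4 + 18)/3 = 25/3
E[X | Bag 2] = (6 − 1 + 20 − 5)/4 = 5
E[X | Bag 3] = (16 + 0 + 14 − 5 − 2 + 12)/6 = 35/6
E[X] = (1/2)·25/3 + (1/4)·5 + (1/4)·35/6 = 55/8 ≈ 6.875

6.875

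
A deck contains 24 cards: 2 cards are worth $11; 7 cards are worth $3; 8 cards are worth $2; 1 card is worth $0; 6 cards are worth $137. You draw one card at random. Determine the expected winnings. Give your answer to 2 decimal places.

E[payout] = (2/24)·11 + (7/24)·3 + (8/24)·2 + (1/24)·0 + (6/24)·137 = 881/24
≈ $36.71

$36.71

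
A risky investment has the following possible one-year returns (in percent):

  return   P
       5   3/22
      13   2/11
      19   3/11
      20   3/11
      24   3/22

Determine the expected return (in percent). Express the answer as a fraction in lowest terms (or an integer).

373/22

E[X] = (3/22)·5 + (2/11)·13 + (3/11)·19 + (3/11)·20 + (3/22)·24
     = 373/22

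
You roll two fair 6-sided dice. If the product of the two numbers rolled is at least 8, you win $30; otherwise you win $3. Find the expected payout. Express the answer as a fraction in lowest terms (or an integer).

39/2 dollars

E[payout] = (7/18)·3 + (11/18)·30 = 39/2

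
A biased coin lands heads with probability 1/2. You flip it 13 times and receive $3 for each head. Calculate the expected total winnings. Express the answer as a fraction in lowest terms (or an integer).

E[#heads] = 13·1/2 = 13/2 (linearity over flips).
E[winnings] = 3·13/2 = 39/2.

39/2 dollars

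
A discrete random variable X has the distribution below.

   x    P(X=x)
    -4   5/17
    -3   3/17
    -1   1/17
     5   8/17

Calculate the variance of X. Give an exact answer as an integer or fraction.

E[X] = (5/17)·(-4) + (3/17)·(-3) + (1/17)·(-1) + (8/17)·5 = 10/17
E[X²] = (5/17)·16 + (3/17)·9 + (1/17)·1 + (8/17)·25 = 308/17
Var(X) = 308/17 − (10/17)² = 5136/289

5136/289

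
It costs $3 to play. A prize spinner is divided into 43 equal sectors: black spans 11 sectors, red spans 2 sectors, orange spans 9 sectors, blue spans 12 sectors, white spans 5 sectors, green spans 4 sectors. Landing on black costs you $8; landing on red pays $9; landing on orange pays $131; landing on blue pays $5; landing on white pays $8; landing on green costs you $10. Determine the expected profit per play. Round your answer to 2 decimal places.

E[payout] = (11/43)·(-8) + (2/43)·9 + (9/43)·131 + (12/43)·5 + (5/43)·8 + (4/43)·(-10) = 1169/43
Expected profit = 1169/43 − 3 = 1040/43 ≈ $24.19

$24.19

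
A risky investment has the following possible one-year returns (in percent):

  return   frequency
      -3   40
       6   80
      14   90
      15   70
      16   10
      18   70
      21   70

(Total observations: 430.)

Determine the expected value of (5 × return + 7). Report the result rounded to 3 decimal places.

Total = 430, so P(return=-3) = 40/430, etc.
E[5x+7] = (4/43)·(-8) + (8/43)·37 + (9/43)·77 + (7/43)·82 + (1/43)·87 + (7/43)·97 + (7/43)·112
     = 3081/43 ≈ 71.651

71.651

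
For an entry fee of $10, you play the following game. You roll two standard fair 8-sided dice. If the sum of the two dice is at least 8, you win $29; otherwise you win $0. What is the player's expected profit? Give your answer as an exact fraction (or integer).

607/64 dollars

E[payout] = (21/64)·0 + (43/64)·29 = 1247/64
Expected profit = 1247/64 − 10 = 607/64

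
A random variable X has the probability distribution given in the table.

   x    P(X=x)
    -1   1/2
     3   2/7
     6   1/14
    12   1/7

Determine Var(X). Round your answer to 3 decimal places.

E[X] = (1/2)·(-1) + (2/7)·3 + (1/14)·6 + (1/7)·12 = 5/2
E[X²] = (1/2)·1 + (2/7)·9 + (1/14)·36 + (1/7)·144 = 367/14
Var(X) = 367/14 − (5/2)² = 559/28 ≈ 19.964

19.964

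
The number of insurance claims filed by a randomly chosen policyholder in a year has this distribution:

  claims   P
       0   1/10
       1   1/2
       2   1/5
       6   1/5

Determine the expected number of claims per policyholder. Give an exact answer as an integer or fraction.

E[X] = (1/10)·0 + (1/2)·1 + (1/5)·2 + (1/5)·6
     = 21/10

21/10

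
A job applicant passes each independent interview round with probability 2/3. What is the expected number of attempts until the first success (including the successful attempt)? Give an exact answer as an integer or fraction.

3/2

For a geometric distribution, E[trials] = 1/p = 1/(2/3) = 3/2.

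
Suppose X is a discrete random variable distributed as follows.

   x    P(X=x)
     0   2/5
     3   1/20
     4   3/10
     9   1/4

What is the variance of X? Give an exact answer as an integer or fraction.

627/50

E[X] = (2/5)·0 + (1/20)·3 + (3/10)·4 + (1/4)·9 = 18/5
E[X²] = (2/5)·0 + (1/20)·9 + (3/10)·16 + (1/4)·81 = 51/2
Var(X) = 51/2 − (18/5)² = 627/50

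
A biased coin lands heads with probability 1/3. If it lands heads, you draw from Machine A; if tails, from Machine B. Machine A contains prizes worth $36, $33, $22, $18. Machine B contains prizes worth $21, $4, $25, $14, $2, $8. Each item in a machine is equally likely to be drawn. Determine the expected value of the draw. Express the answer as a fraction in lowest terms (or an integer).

E[X | Machine A] = (36 + 33 + 22 + 18)/4 = 109/4
E[X | Machine B] = (21 + 4 + 25 + 14 + 2 + 8)/6 = 37/3
E[X] = (1/3)·109/4 + (2/3)·37/3 = 623/36

623/36 dollars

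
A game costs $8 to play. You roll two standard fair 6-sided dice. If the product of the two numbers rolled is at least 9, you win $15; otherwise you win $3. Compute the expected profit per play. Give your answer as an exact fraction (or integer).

5/3 dollars

E[payout] = (4/9)·3 + (5/9)·15 = 29/3
Expected profit = 29/3 − 8 = 5/3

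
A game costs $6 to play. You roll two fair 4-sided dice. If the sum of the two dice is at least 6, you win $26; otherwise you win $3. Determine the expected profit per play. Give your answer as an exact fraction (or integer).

E[payout] = (5/8)·3 + (3/8)·26 = 93/8
Expected profit = 93/8 − 6 = 45/8

45/8 dollars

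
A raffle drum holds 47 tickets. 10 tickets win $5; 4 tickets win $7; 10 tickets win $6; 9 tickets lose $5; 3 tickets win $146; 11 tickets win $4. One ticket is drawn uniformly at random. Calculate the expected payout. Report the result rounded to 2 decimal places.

E[payout] = (10/47)·5 + (4/47)·7 + (10/47)·6 + (9/47)·(-5) + (3/47)·146 + (11/47)·4 = 575/47
≈ $12.23

$12.23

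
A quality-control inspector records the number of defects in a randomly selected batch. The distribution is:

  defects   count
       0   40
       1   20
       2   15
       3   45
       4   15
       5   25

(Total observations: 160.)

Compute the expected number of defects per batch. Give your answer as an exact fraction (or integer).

37/16

Total = 160, so P(defects=0) = 40/160, etc.
E[X] = (1/4)·0 + (1/8)·1 + (3/32)·2 + (9/32)·3 + (3/32)·4 + (5/32)·5
     = 37/16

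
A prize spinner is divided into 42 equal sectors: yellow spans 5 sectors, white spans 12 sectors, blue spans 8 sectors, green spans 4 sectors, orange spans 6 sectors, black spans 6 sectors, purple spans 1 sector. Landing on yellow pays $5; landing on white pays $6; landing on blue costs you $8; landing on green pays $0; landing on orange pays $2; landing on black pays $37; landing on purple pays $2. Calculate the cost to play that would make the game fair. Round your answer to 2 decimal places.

E[payout] = (5/42)·5 + (12/42)·6 + (8/42)·(-8) + (4/42)·0 + (6/42)·2 + (6/42)·37 + (1/42)·2 = 269/42
Fair fee = E[payout] = 269/42 ≈ $6.40

$6.40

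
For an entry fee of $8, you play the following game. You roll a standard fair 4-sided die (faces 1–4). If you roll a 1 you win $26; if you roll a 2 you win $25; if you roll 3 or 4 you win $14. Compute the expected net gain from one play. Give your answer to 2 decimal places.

$11.75

E[payout] = (1/2)·14 + (1/4)·25 + (1/4)·26 = 79/4
Expected profit = 79/4 − 8 = 47/4 ≈ $11.75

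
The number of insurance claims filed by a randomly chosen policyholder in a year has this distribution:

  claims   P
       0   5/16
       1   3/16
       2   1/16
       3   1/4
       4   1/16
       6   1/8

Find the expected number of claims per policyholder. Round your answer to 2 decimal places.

E[X] = (5/16)·0 + (3/16)·1 + (1/16)·2 + (1/4)·3 + (1/16)·4 + (1/8)·6
     = 33/16 ≈ 2.06

2.06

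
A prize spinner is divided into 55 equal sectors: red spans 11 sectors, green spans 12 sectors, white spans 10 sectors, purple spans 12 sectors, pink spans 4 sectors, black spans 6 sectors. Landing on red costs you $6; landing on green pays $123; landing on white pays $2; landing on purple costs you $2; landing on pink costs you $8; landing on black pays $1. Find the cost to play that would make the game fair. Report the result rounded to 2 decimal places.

$25.09

E[payout] = (11/55)·(-6) + (12/55)·123 + (10/55)·2 + (12/55)·(-2) + (4/55)·(-8) + (6/55)·1 = 276/11
Fair fee = E[payout] = 276/11 ≈ $25.09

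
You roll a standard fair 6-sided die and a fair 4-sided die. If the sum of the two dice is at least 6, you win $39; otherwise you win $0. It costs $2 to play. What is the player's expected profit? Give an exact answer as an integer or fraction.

E[payout] = (5/12)·0 + (7/12)·39 = 91/4
Expected profit = 91/4 − 2 = 83/4

83/4 dollars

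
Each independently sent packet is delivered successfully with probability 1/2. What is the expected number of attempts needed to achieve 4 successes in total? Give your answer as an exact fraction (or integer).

By linearity (sum of 4 independent geometric waits), E[trials] = 4/p = 4/(1/2) = 8.

8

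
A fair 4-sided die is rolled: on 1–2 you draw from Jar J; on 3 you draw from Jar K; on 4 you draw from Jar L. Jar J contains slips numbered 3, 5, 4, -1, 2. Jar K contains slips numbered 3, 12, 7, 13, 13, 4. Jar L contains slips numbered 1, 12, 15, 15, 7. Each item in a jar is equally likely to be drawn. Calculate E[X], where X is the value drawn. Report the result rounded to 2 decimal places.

5.97

E[X | Jar J] = (3 + 5 + 4 − 1 + 2)/5 = 13/5
E[X | Jar K] = (3 + 12 + 7 + 13 + 13 + 4)/6 = 26/3
E[X | Jar L] = (1 + 12 + 15 + 15 + 7)/5 = 10
E[X] = (1/2)·13/5 + (1/4)·26/3 + (1/4)·10 = 179/30 ≈ 5.97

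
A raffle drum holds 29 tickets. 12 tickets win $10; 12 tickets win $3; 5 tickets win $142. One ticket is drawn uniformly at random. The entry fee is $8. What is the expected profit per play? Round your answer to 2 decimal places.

$21.86

E[payout] = (12/29)·10 + (12/29)·3 + (5/29)·142 = 866/29
Expected profit = 866/29 − 8 = 634/29 ≈ $21.86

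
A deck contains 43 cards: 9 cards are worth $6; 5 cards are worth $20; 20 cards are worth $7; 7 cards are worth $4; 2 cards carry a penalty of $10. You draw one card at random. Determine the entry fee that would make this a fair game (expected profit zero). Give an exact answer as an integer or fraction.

302/43 dollars

E[payout] = (9/43)·6 + (5/43)·20 + (20/43)·7 + (7/43)·4 + (2/43)·(-10) = 302/43
Fair fee = E[payout] = 302/43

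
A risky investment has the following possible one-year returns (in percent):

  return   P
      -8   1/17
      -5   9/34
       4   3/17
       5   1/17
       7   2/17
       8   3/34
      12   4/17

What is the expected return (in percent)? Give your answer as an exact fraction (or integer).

121/34

E[X] = (1/17)·(-8) + (9/34)·(-5) + (3/17)·4 + (1/17)·5 + (2/17)·7 + (3/34)·8 + (4/17)·12
     = 121/34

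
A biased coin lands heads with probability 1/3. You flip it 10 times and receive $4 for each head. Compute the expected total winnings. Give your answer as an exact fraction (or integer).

40/3 dollars

E[#heads] = 10·1/3 = 10/3 (linearity over flips).
E[winnings] = 4·10/3 = 40/3.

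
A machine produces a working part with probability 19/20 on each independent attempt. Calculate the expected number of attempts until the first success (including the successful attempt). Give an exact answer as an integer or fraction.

20/19

For a geometric distribution, E[trials] = 1/p = 1/(19/20) = 20/19.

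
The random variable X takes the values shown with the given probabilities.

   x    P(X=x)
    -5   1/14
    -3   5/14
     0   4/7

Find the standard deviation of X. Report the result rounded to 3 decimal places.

1.720

E[X] = -10/7, E[X²] = 5
Var(X) = E[X²] − (E[X])² = 5 − 100/49 = 145/49
SD(X) = √(145/49) ≈ 1.720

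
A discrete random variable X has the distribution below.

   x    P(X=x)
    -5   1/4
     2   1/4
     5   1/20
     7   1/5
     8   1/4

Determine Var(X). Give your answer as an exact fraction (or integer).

E[X] = (1/4)·(-5) + (1/4)·2 + (1/20)·5 + (1/5)·7 + (1/4)·8 = 29/10
E[X²] = (1/4)·25 + (1/4)·4 + (1/20)·25 + (1/5)·49 + (1/4)·64 = 343/10
Var(X) = 343/10 − (29/10)² = 2589/100

2589/100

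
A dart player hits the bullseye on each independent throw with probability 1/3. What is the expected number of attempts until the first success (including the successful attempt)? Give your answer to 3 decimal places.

3.000

For a geometric distribution, E[trials] = 1/p = 1/(1/3) = 3.
≈ 3.000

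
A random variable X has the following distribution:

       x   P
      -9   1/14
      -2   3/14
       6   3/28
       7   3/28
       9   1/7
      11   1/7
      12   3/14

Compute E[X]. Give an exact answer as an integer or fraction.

E[X] = (1/14)·(-9) + (3/14)·(-2) + (3/28)·6 + (3/28)·7 + (1/7)·9 + (1/7)·11 + (3/14)·12
     = 23/4

23/4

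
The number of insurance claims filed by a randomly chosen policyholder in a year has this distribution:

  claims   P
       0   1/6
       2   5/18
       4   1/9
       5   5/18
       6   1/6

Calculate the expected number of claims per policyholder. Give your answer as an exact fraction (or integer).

61/18

E[X] = (1/6)·0 + (5/18)·2 + (1/9)·4 + (5/18)·5 + (1/6)·6
     = 61/18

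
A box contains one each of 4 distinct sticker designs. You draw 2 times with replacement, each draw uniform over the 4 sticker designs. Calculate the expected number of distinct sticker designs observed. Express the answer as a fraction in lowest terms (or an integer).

Let Xⱼ=1 if type j appears at least once. P(Xⱼ=1) = 1 − ((4−1)/4)^2 = 7/16.
E[#distinct] = 4·7/16 = 7/4.

7/4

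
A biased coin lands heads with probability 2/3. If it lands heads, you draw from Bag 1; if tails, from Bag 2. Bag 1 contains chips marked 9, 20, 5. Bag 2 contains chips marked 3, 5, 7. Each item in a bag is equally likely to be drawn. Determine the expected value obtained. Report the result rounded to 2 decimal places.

E[X | Bag 1] = (9 + 20 + 5)/3 = 34/3
E[X | Bag 2] = (3 + 5 + 7)/3 = 5
E[X] = (2/3)·34/3 + (1/3)·5 = 83/9 ≈ 9.22

9.22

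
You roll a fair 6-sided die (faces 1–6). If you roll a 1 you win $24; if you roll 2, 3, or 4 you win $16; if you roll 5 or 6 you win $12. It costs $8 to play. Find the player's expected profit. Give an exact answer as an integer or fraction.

E[payout] = (1/3)·12 + (1/2)·16 + (1/6)·24 = 16
Expected profit = 16 − 8 = 8

$8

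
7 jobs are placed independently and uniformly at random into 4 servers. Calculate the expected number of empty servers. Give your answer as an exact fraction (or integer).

2187/4096

Let Xⱼ=1 if server j is empty. P(Xⱼ=1) = ((4-1)/4)^7 = 2187/16384.
By linearity, E[#empty] = 4·2187/16384 = 2187/4096.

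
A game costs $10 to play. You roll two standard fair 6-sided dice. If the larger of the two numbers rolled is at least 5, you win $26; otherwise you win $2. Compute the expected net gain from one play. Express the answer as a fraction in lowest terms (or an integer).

E[payout] = (4/9)·2 + (5/9)·26 = 46/3
Expected profit = 46/3 − 10 = 16/3

16/3 dollars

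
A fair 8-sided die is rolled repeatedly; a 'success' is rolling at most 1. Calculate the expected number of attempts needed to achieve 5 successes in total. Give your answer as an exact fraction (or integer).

40

By linearity (sum of 5 independent geometric waits), E[trials] = 5/p = 5/(1/8) = 40.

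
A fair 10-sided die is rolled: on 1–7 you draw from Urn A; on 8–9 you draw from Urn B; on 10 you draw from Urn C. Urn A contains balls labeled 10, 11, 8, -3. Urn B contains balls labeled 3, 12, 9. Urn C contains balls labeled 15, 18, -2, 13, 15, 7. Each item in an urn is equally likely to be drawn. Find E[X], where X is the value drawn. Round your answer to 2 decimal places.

7.25

E[X | Urn A] = (10 + 11 + 8 − 3)/4 = 13/2
E[X | Urn B] = (3 + 12 + 9)/3 = 8
E[X | Urn C] = (15 + 18 − 2 + 13 + 15 + 7)/6 = 11
E[X] = (7/10)·13/2 + (1/5)·8 + (1/10)·11 = 29/4 ≈ 7.25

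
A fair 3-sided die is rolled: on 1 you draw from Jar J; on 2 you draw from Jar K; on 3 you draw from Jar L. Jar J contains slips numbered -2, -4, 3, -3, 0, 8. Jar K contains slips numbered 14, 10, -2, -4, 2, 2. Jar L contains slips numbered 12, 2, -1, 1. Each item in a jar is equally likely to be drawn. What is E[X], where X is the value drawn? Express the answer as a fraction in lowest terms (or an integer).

5/2

E[X | Jar J] = (-2 − 4 + 3 − 3 + 0 + 8)/6 = 1/3
E[X | Jar K] = (14 + 10 − 2 − 4 + 2 + 2)/6 = 11/3
E[X | Jar L] = (12 + 2 − 1 + 1)/4 = 7/2
E[X] = (1/3)·1/3 + (1/3)·11/3 + (1/3)·7/2 = 5/2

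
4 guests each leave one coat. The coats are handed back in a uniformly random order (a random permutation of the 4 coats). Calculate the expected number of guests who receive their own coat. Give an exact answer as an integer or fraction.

1

Let Xᵢ = 1 if person i gets their own coat. For each i, P(Xᵢ=1) = 1/4.
By linearity of expectation, E[X₁+…+X_4] = 4·(1/4) = 1.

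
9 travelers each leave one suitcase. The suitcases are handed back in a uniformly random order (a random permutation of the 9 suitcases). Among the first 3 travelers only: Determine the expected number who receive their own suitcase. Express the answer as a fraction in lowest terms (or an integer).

Let Xᵢ = 1 if person i gets their own suitcase. For each i, P(Xᵢ=1) = 1/9.
By linearity of expectation, E[X₁+…+X_3] = 3·(1/9) = 1/3.

1/3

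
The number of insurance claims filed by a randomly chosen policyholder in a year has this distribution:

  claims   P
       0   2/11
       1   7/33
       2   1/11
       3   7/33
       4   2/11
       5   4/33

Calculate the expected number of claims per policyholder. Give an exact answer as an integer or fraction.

E[X] = (2/11)·0 + (7/33)·1 + (1/11)·2 + (7/33)·3 + (2/11)·4 + (4/33)·5
     = 26/11

26/11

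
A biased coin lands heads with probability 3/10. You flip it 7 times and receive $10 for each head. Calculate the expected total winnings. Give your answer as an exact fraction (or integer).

$21

E[#heads] = 7·3/10 = 21/10 (linearity over flips).
E[winnings] = 10·21/10 = 21.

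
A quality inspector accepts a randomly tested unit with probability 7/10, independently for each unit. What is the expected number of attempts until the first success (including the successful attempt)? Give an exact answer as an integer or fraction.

10/7

For a geometric distribution, E[trials] = 1/p = 1/(7/10) = 10/7.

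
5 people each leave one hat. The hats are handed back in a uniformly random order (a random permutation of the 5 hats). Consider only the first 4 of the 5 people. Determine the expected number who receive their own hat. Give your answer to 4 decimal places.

Let Xᵢ = 1 if person i gets their own hat. For each i, P(Xᵢ=1) = 1/5.
By linearity of expectation, E[X₁+…+X_4] = 4·(1/5) = 4/5.
≈ 0.8000

0.8000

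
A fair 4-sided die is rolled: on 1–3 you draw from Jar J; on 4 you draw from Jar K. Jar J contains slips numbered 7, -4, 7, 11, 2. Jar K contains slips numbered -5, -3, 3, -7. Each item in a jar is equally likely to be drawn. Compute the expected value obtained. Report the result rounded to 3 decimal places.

2.700

E[X | Jar J] = (7 − 4 + 7 + 11 + 2)/5 = 23/5
E[X | Jar K] = (-5 − 3 + 3 − 7)/4 = -3
E[X] = (3/4)·23/5 + (1/4)·(-3) = 27/10 ≈ 2.700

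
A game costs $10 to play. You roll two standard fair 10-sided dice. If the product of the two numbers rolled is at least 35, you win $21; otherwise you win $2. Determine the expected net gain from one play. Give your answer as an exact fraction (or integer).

-97/100 dollars

E[payout] = (63/100)·2 + (37/100)·21 = 903/100
Expected profit = 903/100 − 10 = -97/100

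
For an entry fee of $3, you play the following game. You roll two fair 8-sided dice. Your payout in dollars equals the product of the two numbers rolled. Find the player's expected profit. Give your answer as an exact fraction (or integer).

Distribution of the product of the two numbers rolled: 1 w.p. 1/64, 2 w.p. 1/32, 3 w.p. 1/32, 4 w.p. 3/64, 5 w.p. 1/32, 6 w.p. 1/16, …
E[payout] = (1/64)·1 + (1/32)·2 + (1/32)·3 + (3/64)·4 + (1/32)·5 + (1/16)·6 + (1/32)·7 + (1/16)·8 + (1/64)·9 + (1/32)·10 + (1/16)·12 + (1/32)·14 + (1/32)·15 + (3/64)·16 + (1/32)·18 + (1/32)·20 + (1/32)·21 + (1/16)·24 + (1/64)·25 + (1/32)·28 + (1/32)·30 + (1/32)·32 + (1/32)·35 + (1/64)·36 + (1/32)·40 + (1/32)·42 + (1/32)·48 + (1/64)·49 + (1/32)·56 + (1/64)·64 = 81/4
Expected profit = 81/4 − 3 = 69/4

69/4 dollars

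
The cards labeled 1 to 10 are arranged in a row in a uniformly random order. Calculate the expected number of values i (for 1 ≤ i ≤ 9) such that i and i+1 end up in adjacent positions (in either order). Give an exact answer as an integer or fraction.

9/5

For each i ∈ {1,…,9}, let Xᵢ = 1 if i and i+1 are adjacent. P(Xᵢ=1) = 2·(10−1)!/10! = 2/10.
By linearity, E[ΣXᵢ] = (9)·(2/10) = 9/5.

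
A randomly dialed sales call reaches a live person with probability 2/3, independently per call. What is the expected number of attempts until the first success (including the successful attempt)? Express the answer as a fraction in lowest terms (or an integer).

3/2

For a geometric distribution, E[trials] = 1/p = 1/(2/3) = 3/2.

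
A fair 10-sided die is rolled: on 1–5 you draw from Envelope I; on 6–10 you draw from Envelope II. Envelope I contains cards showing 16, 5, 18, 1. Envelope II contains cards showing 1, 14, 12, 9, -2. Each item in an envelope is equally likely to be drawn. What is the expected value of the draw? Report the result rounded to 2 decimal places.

8.40

E[X | Envelope I] = (16 + 5 + 18 + 1)/4 = 10
E[X | Envelope II] = (1 + 14 + 12 + 9 − 2)/5 = 34/5
E[X] = (1/2)·10 + (1/2)·34/5 = 42/5 ≈ 8.40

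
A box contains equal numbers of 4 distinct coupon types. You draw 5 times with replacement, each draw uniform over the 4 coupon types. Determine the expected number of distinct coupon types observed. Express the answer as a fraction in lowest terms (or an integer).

781/256

Let Xⱼ=1 if type j appears at least once. P(Xⱼ=1) = 1 − ((4−1)/4)^5 = 781/1024.
E[#distinct] = 4·781/1024 = 781/256.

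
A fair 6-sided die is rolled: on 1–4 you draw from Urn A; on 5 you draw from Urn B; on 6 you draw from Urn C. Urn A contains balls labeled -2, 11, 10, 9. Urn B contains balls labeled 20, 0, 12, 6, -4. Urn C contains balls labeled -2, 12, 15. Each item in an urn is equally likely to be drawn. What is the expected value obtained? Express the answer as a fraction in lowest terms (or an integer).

647/90

E[X | Urn A] = (-2 + 11 + 10 + 9)/4 = 7
E[X | Urn B] = (20 + 0 + 12 + 6 − 4)/5 = 34/5
E[X | Urn C] = (-2 + 12 + 15)/3 = 25/3
E[X] = (2/3)·7 + (1/6)·34/5 + (1/6)·25/3 = 647/90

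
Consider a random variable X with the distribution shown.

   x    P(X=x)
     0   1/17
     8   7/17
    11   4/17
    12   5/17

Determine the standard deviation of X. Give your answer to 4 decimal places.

E[X] = 160/17, E[X²] = 1652/17
Var(X) = E[X²] − (E[X])² = 1652/17 − 25600/289 = 2484/289
SD(X) = √(2484/289) ≈ 2.9317

2.9317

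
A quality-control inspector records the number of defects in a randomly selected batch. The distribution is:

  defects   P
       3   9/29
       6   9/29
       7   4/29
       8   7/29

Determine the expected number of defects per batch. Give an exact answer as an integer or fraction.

E[X] = (9/29)·3 + (9/29)·6 + (4/29)·7 + (7/29)·8
     = 165/29

165/29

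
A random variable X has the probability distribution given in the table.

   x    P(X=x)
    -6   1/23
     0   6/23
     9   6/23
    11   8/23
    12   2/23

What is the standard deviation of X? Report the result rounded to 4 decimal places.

5.3769

E[X] = 160/23, E[X²] = 1778/23
Var(X) = E[X²] − (E[X])² = 1778/23 − 25600/529 = 15294/529
SD(X) = √(15294/529) ≈ 5.3769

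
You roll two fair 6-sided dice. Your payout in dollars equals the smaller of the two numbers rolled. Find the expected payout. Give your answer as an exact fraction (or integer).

91/36 dollars

Distribution of the smaller of the two numbers rolled: 1 w.p. 11/36, 2 w.p. 1/4, 3 w.p. 7/36, 4 w.p. 5/36, 5 w.p. 1/12, 6 w.p. 1/36
E[payout] = (11/36)·1 + (1/4)·2 + (7/36)·3 + (5/36)·4 + (1/12)·5 + (1/36)·6 = 91/36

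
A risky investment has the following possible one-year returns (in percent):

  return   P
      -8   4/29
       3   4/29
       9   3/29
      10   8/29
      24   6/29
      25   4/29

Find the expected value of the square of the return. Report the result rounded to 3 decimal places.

251.414

E[X²] = (4/29)·64 + (4/29)·9 + (3/29)·81 + (8/29)·100 + (6/29)·576 + (4/29)·625
     = 7291/29 ≈ 251.414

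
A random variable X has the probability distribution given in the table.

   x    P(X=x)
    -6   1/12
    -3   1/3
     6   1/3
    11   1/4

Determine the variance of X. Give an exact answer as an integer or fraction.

E[X] = (1/12)·(-6) + (1/3)·(-3) + (1/3)·6 + (1/4)·11 = 13/4
E[X²] = (1/12)·36 + (1/3)·9 + (1/3)·36 + (1/4)·121 = 193/4
Var(X) = 193/4 − (13/4)² = 603/16

603/16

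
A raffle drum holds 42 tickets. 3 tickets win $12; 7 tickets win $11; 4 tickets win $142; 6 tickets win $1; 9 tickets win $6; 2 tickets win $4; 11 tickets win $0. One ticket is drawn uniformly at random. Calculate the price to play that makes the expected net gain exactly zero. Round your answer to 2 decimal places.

E[payout] = (3/42)·12 + (7/42)·11 + (4/42)·142 + (6/42)·1 + (9/42)·6 + (2/42)·4 + (11/42)·0 = 107/6
Fair fee = E[payout] = 107/6 ≈ $17.83

$17.83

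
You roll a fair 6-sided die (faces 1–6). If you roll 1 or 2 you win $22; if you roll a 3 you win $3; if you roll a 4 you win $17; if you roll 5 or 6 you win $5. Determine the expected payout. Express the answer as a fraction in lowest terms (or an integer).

37/3 dollars

E[payout] = (1/6)·3 + (1/3)·5 + (1/6)·17 + (1/3)·22 = 37/3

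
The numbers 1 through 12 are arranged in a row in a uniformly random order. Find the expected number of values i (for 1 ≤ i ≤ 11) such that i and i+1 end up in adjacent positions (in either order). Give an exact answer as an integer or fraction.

11/6

For each i ∈ {1,…,11}, let Xᵢ = 1 if i and i+1 are adjacent. P(Xᵢ=1) = 2·(12−1)!/12! = 2/12.
By linearity, E[ΣXᵢ] = (11)·(2/12) = 11/6.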